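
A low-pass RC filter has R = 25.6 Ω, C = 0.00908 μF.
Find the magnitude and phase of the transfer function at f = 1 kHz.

Step 1 — Angular frequency: ω = 2π·1000 = 6283 rad/s.
Step 2 — Transfer function: H(jω) = 1/(1 + jωRC).
Step 3 — Denominator: 1 + jωRC = 1 + j·6283·25.6·9.08e-09 = 1 + j0.001461.
Step 4 — H = 1 - j0.001461.
Step 5 — Magnitude: |H| = 1 (-0.0 dB); phase: φ = -0.1°.

|H| = 1 (-0.0 dB), φ = -0.1°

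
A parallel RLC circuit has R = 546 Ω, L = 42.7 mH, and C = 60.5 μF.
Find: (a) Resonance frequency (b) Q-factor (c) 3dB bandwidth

Step 1 — Resonance: ω₀ = 1/√(LC) = 1/√(0.0427·6.05e-05) = 622.2 rad/s.
Step 2 — f₀ = ω₀/(2π) = 99.02 Hz.
Step 3 — Parallel Q: Q = R/(ω₀L) = 546/(622.2·0.0427) = 20.55.
Step 4 — Bandwidth: Δω = ω₀/Q = 30.27 rad/s; BW = Δω/(2π) = 4.818 Hz.

(a) f₀ = 99.02 Hz  (b) Q = 20.55  (c) BW = 4.818 Hz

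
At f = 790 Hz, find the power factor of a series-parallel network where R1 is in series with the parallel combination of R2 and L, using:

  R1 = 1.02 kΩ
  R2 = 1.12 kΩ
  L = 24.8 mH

Step 1 — Angular frequency: ω = 2π·f = 2π·790 = 4964 rad/s.
Step 2 — Component impedances:
  R1: Z = R = 1020 Ω
  R2: Z = R = 1120 Ω
  L: Z = jωL = j·4964·0.0248 = 0 + j123.1 Ω
Step 3 — Parallel branch: R2 || L = 1/(1/R2 + 1/L) = 13.37 + j121.6 Ω.
Step 4 — Series with R1: Z_total = R1 + (R2 || L) = 1033 + j121.6 Ω = 1041∠6.7° Ω.
Step 5 — Power factor: PF = cos(φ) = Re(Z)/|Z| = 1033.37/1040.5 = 0.9931.
Step 6 — Type: Im(Z) = 121.6 ⇒ lagging (phase φ = 6.7°).

PF = 0.9931 (lagging, φ = 6.7°)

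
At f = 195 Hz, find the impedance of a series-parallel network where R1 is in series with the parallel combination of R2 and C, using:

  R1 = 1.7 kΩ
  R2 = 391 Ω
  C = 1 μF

Step 1 — Angular frequency: ω = 2π·f = 2π·195 = 1225 rad/s.
Step 2 — Component impedances:
  R1: Z = R = 1700 Ω
  R2: Z = R = 391 Ω
  C: Z = 1/(jωC) = -j/(ω·C) = 0 - j816.2 Ω
Step 3 — Parallel branch: R2 || C = 1/(1/R2 + 1/C) = 318 - j152.3 Ω.
Step 4 — Series with R1: Z_total = R1 + (R2 || C) = 2018 - j152.3 Ω = 2024∠-4.3° Ω.

Z = 2018 - j152.3 Ω = 2024∠-4.3° Ω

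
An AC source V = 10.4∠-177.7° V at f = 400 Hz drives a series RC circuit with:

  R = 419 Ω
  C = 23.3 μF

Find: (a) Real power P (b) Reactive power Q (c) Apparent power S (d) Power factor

Step 1 — Angular frequency: ω = 2π·f = 2π·400 = 2513 rad/s.
Step 2 — Component impedances:
  R: Z = R = 419 Ω
  C: Z = 1/(jωC) = -j/(ω·C) = 0 - j17.08 Ω
Step 3 — Series combination: Z_total = R + C = 419 - j17.08 Ω = 419.3∠-2.3° Ω.
Step 4 — Source phasor: V = 10.4∠-177.7° V = -10.39 - j0.4174 V.
Step 5 — Current: I = V / Z = -0.02472 - j0.002004 A = 0.0248∠-175.4° A.
Step 6 — Complex power: S = V·I* = 0.2577 - j0.0105 VA.
Step 7 — Real power: P = Re(S) = 0.2577 W.
Step 8 — Reactive power: Q = Im(S) = -0.0105 VAR.
Step 9 — Apparent power: |S| = 0.2579 VA.
Step 10 — Power factor: PF = P/|S| = 0.9992 (leading).

(a) P = 0.2577 W  (b) Q = -0.0105 VAR  (c) S = 0.2579 VA  (d) PF = 0.9992 (leading)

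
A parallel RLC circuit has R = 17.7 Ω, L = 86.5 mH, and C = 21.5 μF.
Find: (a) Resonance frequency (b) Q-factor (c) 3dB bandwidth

Step 1 — Resonance: ω₀ = 1/√(LC) = 1/√(0.0865·2.15e-05) = 733.3 rad/s.
Step 2 — f₀ = ω₀/(2π) = 116.7 Hz.
Step 3 — Parallel Q: Q = R/(ω₀L) = 17.7/(733.3·0.0865) = 0.2791.
Step 4 — Bandwidth: Δω = ω₀/Q = 2628 rad/s; BW = Δω/(2π) = 418.2 Hz.

(a) f₀ = 116.7 Hz  (b) Q = 0.2791  (c) BW = 418.2 Hz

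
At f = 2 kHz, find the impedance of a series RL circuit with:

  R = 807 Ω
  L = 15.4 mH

Step 1 — Angular frequency: ω = 2π·f = 2π·2000 = 1.257e+04 rad/s.
Step 2 — Component impedances:
  R: Z = R = 807 Ω
  L: Z = jωL = j·1.257e+04·0.0154 = 0 + j193.5 Ω
Step 3 — Series combination: Z_total = R + L = 807 + j193.5 Ω = 829.9∠13.5° Ω.

Z = 807 + j193.5 Ω = 829.9∠13.5° Ω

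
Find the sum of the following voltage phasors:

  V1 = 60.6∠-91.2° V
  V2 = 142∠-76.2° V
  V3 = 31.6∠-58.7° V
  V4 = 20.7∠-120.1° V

Step 1 — Convert each phasor to rectangular form:
  V1 = 60.6·(cos(-91.2°) + j·sin(-91.2°)) = -1.269 - j60.59 V
  V2 = 142·(cos(-76.2°) + j·sin(-76.2°)) = 33.87 - j137.9 V
  V3 = 31.6·(cos(-58.7°) + j·sin(-58.7°)) = 16.42 - j27 V
  V4 = 20.7·(cos(-120.1°) + j·sin(-120.1°)) = -10.38 - j17.91 V
Step 2 — Sum components: V_total = 38.64 - j243.4 V.
Step 3 — Convert to polar: |V_total| = 246.4 V, ∠V_total = -81.0°.

V_total = 246.4∠-81.0° V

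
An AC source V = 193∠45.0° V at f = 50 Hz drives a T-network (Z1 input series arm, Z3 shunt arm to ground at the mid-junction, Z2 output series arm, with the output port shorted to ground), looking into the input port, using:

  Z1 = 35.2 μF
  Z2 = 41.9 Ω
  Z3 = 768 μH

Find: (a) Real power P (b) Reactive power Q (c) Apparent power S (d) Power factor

Step 1 — Angular frequency: ω = 2π·f = 2π·50 = 314.2 rad/s.
Step 2 — Component impedances:
  Z1: Z = 1/(jωC) = -j/(ω·C) = 0 - j90.43 Ω
  Z2: Z = R = 41.9 Ω
  Z3: Z = jωL = j·314.2·0.000768 = 0 + j0.2413 Ω
Step 3 — With the output port shorted to ground, the output series arm Z2 runs from the junction to ground; the shunt arm Z3 also runs from the junction to ground. They appear in parallel: Z3 || Z2 = 0.001389 + j0.2413 Ω.
Step 4 — Series with input arm Z1: Z_in = Z1 + (Z3 || Z2) = 0.001389 - j90.19 Ω = 90.19∠-90.0° Ω.
Step 5 — Source phasor: V = 193∠45.0° V = 136.5 + j136.5 V.
Step 6 — Current: I = V / Z = -1.513 + j1.513 A = 2.14∠135.0° A.
Step 7 — Complex power: S = V·I* = 0.006362 - j413 VA.
Step 8 — Real power: P = Re(S) = 0.006362 W.
Step 9 — Reactive power: Q = Im(S) = -413 VAR.
Step 10 — Apparent power: |S| = 413 VA.
Step 11 — Power factor: PF = P/|S| = 1.54e-05 (leading).

(a) P = 0.006362 W  (b) Q = -413 VAR  (c) S = 413 VA  (d) PF = 1.54e-05 (leading)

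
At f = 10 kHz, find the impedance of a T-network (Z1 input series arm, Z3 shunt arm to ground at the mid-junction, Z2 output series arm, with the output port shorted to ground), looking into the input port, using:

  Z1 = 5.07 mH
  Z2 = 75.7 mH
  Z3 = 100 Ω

Step 1 — Angular frequency: ω = 2π·f = 2π·1e+04 = 6.283e+04 rad/s.
Step 2 — Component impedances:
  Z1: Z = jωL = j·6.283e+04·0.00507 = 0 + j318.6 Ω
  Z2: Z = jωL = j·6.283e+04·0.0757 = 0 + j4756 Ω
  Z3: Z = R = 100 Ω
Step 3 — With the output port shorted to ground, the output series arm Z2 runs from the junction to ground; the shunt arm Z3 also runs from the junction to ground. They appear in parallel: Z3 || Z2 = 99.96 + j2.102 Ω.
Step 4 — Series with input arm Z1: Z_in = Z1 + (Z3 || Z2) = 99.96 + j320.7 Ω = 335.9∠72.7° Ω.

Z = 99.96 + j320.7 Ω = 335.9∠72.7° Ω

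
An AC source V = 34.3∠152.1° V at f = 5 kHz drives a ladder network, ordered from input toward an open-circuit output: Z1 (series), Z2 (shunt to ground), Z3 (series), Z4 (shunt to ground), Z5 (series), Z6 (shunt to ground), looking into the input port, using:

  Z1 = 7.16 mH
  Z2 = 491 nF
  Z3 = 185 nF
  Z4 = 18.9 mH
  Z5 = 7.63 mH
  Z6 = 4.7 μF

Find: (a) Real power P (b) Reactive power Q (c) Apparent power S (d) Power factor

Step 1 — Angular frequency: ω = 2π·f = 2π·5000 = 3.142e+04 rad/s.
Step 2 — Component impedances:
  Z1: Z = jωL = j·3.142e+04·0.00716 = 0 + j224.9 Ω
  Z2: Z = 1/(jωC) = -j/(ω·C) = 0 - j64.83 Ω
  Z3: Z = 1/(jωC) = -j/(ω·C) = 0 - j172.1 Ω
  Z4: Z = jωL = j·3.142e+04·0.0189 = 0 + j593.8 Ω
  Z5: Z = jωL = j·3.142e+04·0.00763 = 0 + j239.7 Ω
  Z6: Z = 1/(jωC) = -j/(ω·C) = 0 - j6.773 Ω
Step 3 — Ladder network (open output): work backward from the far end, alternating series and parallel combinations. Z_in = 0 + j220.5 Ω = 220.5∠90.0° Ω.
Step 4 — Source phasor: V = 34.3∠152.1° V = -30.31 + j16.05 V.
Step 5 — Current: I = V / Z = 0.07279 + j0.1375 A = 0.1556∠62.1° A.
Step 6 — Complex power: S = V·I* = 0 + j5.335 VA.
Step 7 — Real power: P = Re(S) = 0 W.
Step 8 — Reactive power: Q = Im(S) = 5.335 VAR.
Step 9 — Apparent power: |S| = 5.335 VA.
Step 10 — Power factor: PF = P/|S| = 0 (lagging).

(a) P = 0 W  (b) Q = 5.335 VAR  (c) S = 5.335 VA  (d) PF = 0 (lagging)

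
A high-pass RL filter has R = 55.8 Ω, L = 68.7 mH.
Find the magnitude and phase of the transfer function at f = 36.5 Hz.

Step 1 — Angular frequency: ω = 2π·36.5 = 229.3 rad/s.
Step 2 — Transfer function: H(jω) = jωL/(R + jωL).
Step 3 — Numerator jωL = j·15.76; denominator R + jωL = 55.8 + j15.76.
Step 4 — H = 0.07384 + j0.2615.
Step 5 — Magnitude: |H| = 0.2717 (-11.3 dB); phase: φ = 74.2°.

|H| = 0.2717 (-11.3 dB), φ = 74.2°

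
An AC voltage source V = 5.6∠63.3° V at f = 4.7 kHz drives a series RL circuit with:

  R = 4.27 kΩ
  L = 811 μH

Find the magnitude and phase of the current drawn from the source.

Step 1 — Angular frequency: ω = 2π·f = 2π·4700 = 2.953e+04 rad/s.
Step 2 — Component impedances:
  R: Z = R = 4270 Ω
  L: Z = jωL = j·2.953e+04·0.000811 = 0 + j23.95 Ω
Step 3 — Series combination: Z_total = R + L = 4270 + j23.95 Ω = 4270∠0.3° Ω.
Step 4 — Source phasor: V = 5.6∠63.3° V = 2.516 + j5.003 V.
Step 5 — Ohm's law: I = V / Z_total = (2.516 + j5.003) / (4270 + j23.95) = 0.0005958 + j0.001168 A.
Step 6 — Convert to polar: |I| = 0.001311 A, ∠I = 63.0°.

I = 0.001311∠63.0° A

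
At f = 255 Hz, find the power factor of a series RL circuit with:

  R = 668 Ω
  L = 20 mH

Step 1 — Angular frequency: ω = 2π·f = 2π·255 = 1602 rad/s.
Step 2 — Component impedances:
  R: Z = R = 668 Ω
  L: Z = jωL = j·1602·0.02 = 0 + j32.04 Ω
Step 3 — Series combination: Z_total = R + L = 668 + j32.04 Ω = 668.8∠2.7° Ω.
Step 4 — Power factor: PF = cos(φ) = Re(Z)/|Z| = 668/668.768 = 0.9989.
Step 5 — Type: Im(Z) = 32.04 ⇒ lagging (phase φ = 2.7°).

PF = 0.9989 (lagging, φ = 2.7°)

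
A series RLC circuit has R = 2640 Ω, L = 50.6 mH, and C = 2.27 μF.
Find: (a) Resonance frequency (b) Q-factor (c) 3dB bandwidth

Step 1 — Resonance condition Im(Z)=0 gives ω₀ = 1/√(LC).
Step 2 — ω₀ = 1/√(0.0506·2.27e-06) = 2951 rad/s.
Step 3 — f₀ = ω₀/(2π) = 469.6 Hz.
Step 4 — Series Q: Q = ω₀L/R = 2951·0.0506/2640 = 0.05655.
Step 5 — 3dB bandwidth: Δω = ω₀/Q = 5.217e+04 rad/s; BW = Δω/(2π) = 8304 Hz.

(a) f₀ = 469.6 Hz  (b) Q = 0.05655  (c) BW = 8304 Hz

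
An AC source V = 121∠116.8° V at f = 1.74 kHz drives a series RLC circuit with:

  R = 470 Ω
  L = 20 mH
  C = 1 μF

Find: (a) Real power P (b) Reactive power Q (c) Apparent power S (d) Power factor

Step 1 — Angular frequency: ω = 2π·f = 2π·1740 = 1.093e+04 rad/s.
Step 2 — Component impedances:
  R: Z = R = 470 Ω
  L: Z = jωL = j·1.093e+04·0.02 = 0 + j218.7 Ω
  C: Z = 1/(jωC) = -j/(ω·C) = 0 - j91.47 Ω
Step 3 — Series combination: Z_total = R + L + C = 470 + j127.2 Ω = 486.9∠15.1° Ω.
Step 4 — Source phasor: V = 121∠116.8° V = -54.56 + j108 V.
Step 5 — Current: I = V / Z = -0.05022 + j0.2434 A = 0.2485∠101.7° A.
Step 6 — Complex power: S = V·I* = 29.03 + j7.855 VA.
Step 7 — Real power: P = Re(S) = 29.03 W.
Step 8 — Reactive power: Q = Im(S) = 7.855 VAR.
Step 9 — Apparent power: |S| = 30.07 VA.
Step 10 — Power factor: PF = P/|S| = 0.9653 (lagging).

(a) P = 29.03 W  (b) Q = 7.855 VAR  (c) S = 30.07 VA  (d) PF = 0.9653 (lagging)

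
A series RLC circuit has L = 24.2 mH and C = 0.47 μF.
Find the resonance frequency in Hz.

Step 1 — Resonance condition Im(Z)=0 gives ω₀ = 1/√(LC).
Step 2 — ω₀ = 1/√(0.0242·4.7e-07) = 9377 rad/s.
Step 3 — f₀ = ω₀/(2π) = 1492 Hz.

f₀ = 1492 Hz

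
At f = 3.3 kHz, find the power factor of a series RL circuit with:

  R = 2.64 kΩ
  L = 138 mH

Step 1 — Angular frequency: ω = 2π·f = 2π·3300 = 2.073e+04 rad/s.
Step 2 — Component impedances:
  R: Z = R = 2640 Ω
  L: Z = jωL = j·2.073e+04·0.138 = 0 + j2861 Ω
Step 3 — Series combination: Z_total = R + L = 2640 + j2861 Ω = 3893∠47.3° Ω.
Step 4 — Power factor: PF = cos(φ) = Re(Z)/|Z| = 2640/3893 = 0.6781.
Step 5 — Type: Im(Z) = 2861 ⇒ lagging (phase φ = 47.3°).

PF = 0.6781 (lagging, φ = 47.3°)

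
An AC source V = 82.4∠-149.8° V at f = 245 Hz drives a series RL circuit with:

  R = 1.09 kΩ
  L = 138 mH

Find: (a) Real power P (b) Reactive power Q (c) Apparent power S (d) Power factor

Step 1 — Angular frequency: ω = 2π·f = 2π·245 = 1539 rad/s.
Step 2 — Component impedances:
  R: Z = R = 1090 Ω
  L: Z = jωL = j·1539·0.138 = 0 + j212.4 Ω
Step 3 — Series combination: Z_total = R + L = 1090 + j212.4 Ω = 1111∠11.0° Ω.
Step 4 — Source phasor: V = 82.4∠-149.8° V = -71.22 - j41.45 V.
Step 5 — Current: I = V / Z = -0.07009 - j0.02437 A = 0.0742∠-160.8° A.
Step 6 — Complex power: S = V·I* = 6.001 + j1.17 VA.
Step 7 — Real power: P = Re(S) = 6.001 W.
Step 8 — Reactive power: Q = Im(S) = 1.17 VAR.
Step 9 — Apparent power: |S| = 6.114 VA.
Step 10 — Power factor: PF = P/|S| = 0.9815 (lagging).

(a) P = 6.001 W  (b) Q = 1.17 VAR  (c) S = 6.114 VA  (d) PF = 0.9815 (lagging)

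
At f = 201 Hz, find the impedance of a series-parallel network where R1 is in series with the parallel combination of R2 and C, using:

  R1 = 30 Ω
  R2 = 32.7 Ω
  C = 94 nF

Step 1 — Angular frequency: ω = 2π·f = 2π·201 = 1263 rad/s.
Step 2 — Component impedances:
  R1: Z = R = 30 Ω
  R2: Z = R = 32.7 Ω
  C: Z = 1/(jωC) = -j/(ω·C) = 0 - j8424 Ω
Step 3 — Parallel branch: R2 || C = 1/(1/R2 + 1/C) = 32.7 - j0.1269 Ω.
Step 4 — Series with R1: Z_total = R1 + (R2 || C) = 62.7 - j0.1269 Ω = 62.7∠-0.1° Ω.

Z = 62.7 - j0.1269 Ω = 62.7∠-0.1° Ω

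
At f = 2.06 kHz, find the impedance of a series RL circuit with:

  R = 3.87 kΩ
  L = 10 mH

Step 1 — Angular frequency: ω = 2π·f = 2π·2060 = 1.294e+04 rad/s.
Step 2 — Component impedances:
  R: Z = R = 3870 Ω
  L: Z = jωL = j·1.294e+04·0.01 = 0 + j129.4 Ω
Step 3 — Series combination: Z_total = R + L = 3870 + j129.4 Ω = 3872∠1.9° Ω.

Z = 3870 + j129.4 Ω = 3872∠1.9° Ω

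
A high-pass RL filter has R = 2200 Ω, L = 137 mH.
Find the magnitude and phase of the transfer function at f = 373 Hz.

Step 1 — Angular frequency: ω = 2π·373 = 2344 rad/s.
Step 2 — Transfer function: H(jω) = jωL/(R + jωL).
Step 3 — Numerator jωL = j·321.1; denominator R + jωL = 2200 + j321.1.
Step 4 — H = 0.02086 + j0.1429.
Step 5 — Magnitude: |H| = 0.1444 (-16.8 dB); phase: φ = 81.7°.

|H| = 0.1444 (-16.8 dB), φ = 81.7°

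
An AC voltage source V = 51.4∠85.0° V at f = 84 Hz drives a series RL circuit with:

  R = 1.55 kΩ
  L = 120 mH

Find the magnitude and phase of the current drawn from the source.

Step 1 — Angular frequency: ω = 2π·f = 2π·84 = 527.8 rad/s.
Step 2 — Component impedances:
  R: Z = R = 1550 Ω
  L: Z = jωL = j·527.8·0.12 = 0 + j63.33 Ω
Step 3 — Series combination: Z_total = R + L = 1550 + j63.33 Ω = 1551∠2.3° Ω.
Step 4 — Source phasor: V = 51.4∠85.0° V = 4.48 + j51.2 V.
Step 5 — Ohm's law: I = V / Z_total = (4.48 + j51.2) / (1550 + j63.33) = 0.004233 + j0.03286 A.
Step 6 — Convert to polar: |I| = 0.03313 A, ∠I = 82.7°.

I = 0.03313∠82.7° A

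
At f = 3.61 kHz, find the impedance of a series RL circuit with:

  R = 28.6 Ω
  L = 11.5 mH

Step 1 — Angular frequency: ω = 2π·f = 2π·3610 = 2.268e+04 rad/s.
Step 2 — Component impedances:
  R: Z = R = 28.6 Ω
  L: Z = jωL = j·2.268e+04·0.0115 = 0 + j260.8 Ω
Step 3 — Series combination: Z_total = R + L = 28.6 + j260.8 Ω = 262.4∠83.7° Ω.

Z = 28.6 + j260.8 Ω = 262.4∠83.7° Ω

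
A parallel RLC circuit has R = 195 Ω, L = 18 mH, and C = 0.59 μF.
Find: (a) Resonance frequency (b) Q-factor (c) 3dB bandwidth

Step 1 — Resonance: ω₀ = 1/√(LC) = 1/√(0.018·5.9e-07) = 9704 rad/s.
Step 2 — f₀ = ω₀/(2π) = 1544 Hz.
Step 3 — Parallel Q: Q = R/(ω₀L) = 195/(9704·0.018) = 1.116.
Step 4 — Bandwidth: Δω = ω₀/Q = 8692 rad/s; BW = Δω/(2π) = 1383 Hz.

(a) f₀ = 1544 Hz  (b) Q = 1.116  (c) BW = 1383 Hz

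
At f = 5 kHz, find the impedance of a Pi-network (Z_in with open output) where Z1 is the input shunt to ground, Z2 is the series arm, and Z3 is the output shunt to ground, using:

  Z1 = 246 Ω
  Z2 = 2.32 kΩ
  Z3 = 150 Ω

Step 1 — Angular frequency: ω = 2π·f = 2π·5000 = 3.142e+04 rad/s.
Step 2 — Component impedances:
  Z1: Z = R = 246 Ω
  Z2: Z = R = 2320 Ω
  Z3: Z = R = 150 Ω
Step 3 — With open output, the series arm Z2 and the output shunt Z3 appear in series to ground: Z2 + Z3 = 2470 Ω.
Step 4 — Parallel with input shunt Z1: Z_in = Z1 || (Z2 + Z3) = 223.7 Ω = 223.7∠0.0° Ω.

Z = 223.7 Ω = 223.7∠0.0° Ω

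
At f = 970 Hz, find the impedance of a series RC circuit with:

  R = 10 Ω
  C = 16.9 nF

Step 1 — Angular frequency: ω = 2π·f = 2π·970 = 6095 rad/s.
Step 2 — Component impedances:
  R: Z = R = 10 Ω
  C: Z = 1/(jωC) = -j/(ω·C) = 0 - j9709 Ω
Step 3 — Series combination: Z_total = R + C = 10 - j9709 Ω = 9709∠-89.9° Ω.

Z = 10 - j9709 Ω = 9709∠-89.9° Ω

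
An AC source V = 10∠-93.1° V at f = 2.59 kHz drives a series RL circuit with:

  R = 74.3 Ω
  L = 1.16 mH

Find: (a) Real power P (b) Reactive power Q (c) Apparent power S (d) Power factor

Step 1 — Angular frequency: ω = 2π·f = 2π·2590 = 1.627e+04 rad/s.
Step 2 — Component impedances:
  R: Z = R = 74.3 Ω
  L: Z = jωL = j·1.627e+04·0.00116 = 0 + j18.88 Ω
Step 3 — Series combination: Z_total = R + L = 74.3 + j18.88 Ω = 76.66∠14.3° Ω.
Step 4 — Source phasor: V = 10∠-93.1° V = -0.5408 - j9.985 V.
Step 5 — Current: I = V / Z = -0.03891 - j0.1245 A = 0.1304∠-107.4° A.
Step 6 — Complex power: S = V·I* = 1.264 + j0.3212 VA.
Step 7 — Real power: P = Re(S) = 1.264 W.
Step 8 — Reactive power: Q = Im(S) = 0.3212 VAR.
Step 9 — Apparent power: |S| = 1.304 VA.
Step 10 — Power factor: PF = P/|S| = 0.9692 (lagging).

(a) P = 1.264 W  (b) Q = 0.3212 VAR  (c) S = 1.304 VA  (d) PF = 0.9692 (lagging)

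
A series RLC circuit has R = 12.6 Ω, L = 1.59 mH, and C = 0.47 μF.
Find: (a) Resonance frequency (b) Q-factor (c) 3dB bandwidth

Step 1 — Resonance: ω₀ = 1/√(LC) = 1/√(0.00159·4.7e-07) = 3.658e+04 rad/s.
Step 2 — f₀ = ω₀/(2π) = 5822 Hz.
Step 3 — Series Q: Q = ω₀L/R = 3.658e+04·0.00159/12.6 = 4.616.
Step 4 — Bandwidth: Δω = ω₀/Q = 7925 rad/s; BW = Δω/(2π) = 1261 Hz.

(a) f₀ = 5822 Hz  (b) Q = 4.616  (c) BW = 1261 Hz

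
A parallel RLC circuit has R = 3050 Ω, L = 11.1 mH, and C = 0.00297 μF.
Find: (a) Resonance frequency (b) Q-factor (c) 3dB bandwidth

Step 1 — Resonance: ω₀ = 1/√(LC) = 1/√(0.0111·2.97e-09) = 1.742e+05 rad/s.
Step 2 — f₀ = ω₀/(2π) = 2.772e+04 Hz.
Step 3 — Parallel Q: Q = R/(ω₀L) = 3050/(1.742e+05·0.0111) = 1.578.
Step 4 — Bandwidth: Δω = ω₀/Q = 1.104e+05 rad/s; BW = Δω/(2π) = 1.757e+04 Hz.

(a) f₀ = 2.772e+04 Hz  (b) Q = 1.578  (c) BW = 1.757e+04 Hz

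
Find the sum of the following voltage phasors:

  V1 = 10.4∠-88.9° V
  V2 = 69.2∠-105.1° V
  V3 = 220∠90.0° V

Step 1 — Convert each phasor to rectangular form:
  V1 = 10.4·(cos(-88.9°) + j·sin(-88.9°)) = 0.1997 - j10.4 V
  V2 = 69.2·(cos(-105.1°) + j·sin(-105.1°)) = -18.03 - j66.81 V
  V3 = 220·(cos(90.0°) + j·sin(90.0°)) = 0 + j220 V
Step 2 — Sum components: V_total = -17.83 + j142.8 V.
Step 3 — Convert to polar: |V_total| = 143.9 V, ∠V_total = 97.1°.

V_total = 143.9∠97.1° V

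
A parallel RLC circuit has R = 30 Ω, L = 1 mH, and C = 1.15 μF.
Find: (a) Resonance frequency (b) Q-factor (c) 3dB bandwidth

Step 1 — Resonance: ω₀ = 1/√(LC) = 1/√(0.001·1.15e-06) = 2.949e+04 rad/s.
Step 2 — f₀ = ω₀/(2π) = 4693 Hz.
Step 3 — Parallel Q: Q = R/(ω₀L) = 30/(2.949e+04·0.001) = 1.017.
Step 4 — Bandwidth: Δω = ω₀/Q = 2.899e+04 rad/s; BW = Δω/(2π) = 4613 Hz.

(a) f₀ = 4693 Hz  (b) Q = 1.017  (c) BW = 4613 Hz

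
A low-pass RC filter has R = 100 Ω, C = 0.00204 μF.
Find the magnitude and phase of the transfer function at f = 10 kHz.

Step 1 — Angular frequency: ω = 2π·1e+04 = 6.283e+04 rad/s.
Step 2 — Transfer function: H(jω) = 1/(1 + jωRC).
Step 3 — Denominator: 1 + jωRC = 1 + j·6.283e+04·100·2.04e-09 = 1 + j0.01282.
Step 4 — H = 0.9998 - j0.01282.
Step 5 — Magnitude: |H| = 0.9999 (-0.0 dB); phase: φ = -0.7°.

|H| = 0.9999 (-0.0 dB), φ = -0.7°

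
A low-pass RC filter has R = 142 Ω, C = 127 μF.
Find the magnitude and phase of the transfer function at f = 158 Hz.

Step 1 — Angular frequency: ω = 2π·158 = 992.7 rad/s.
Step 2 — Transfer function: H(jω) = 1/(1 + jωRC).
Step 3 — Denominator: 1 + jωRC = 1 + j·992.7·142·0.000127 = 1 + j17.9.
Step 4 — H = 0.00311 - j0.05568.
Step 5 — Magnitude: |H| = 0.05577 (-25.1 dB); phase: φ = -86.8°.

|H| = 0.05577 (-25.1 dB), φ = -86.8°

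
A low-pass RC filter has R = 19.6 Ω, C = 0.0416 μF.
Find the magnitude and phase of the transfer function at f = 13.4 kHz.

Step 1 — Angular frequency: ω = 2π·1.34e+04 = 8.419e+04 rad/s.
Step 2 — Transfer function: H(jω) = 1/(1 + jωRC).
Step 3 — Denominator: 1 + jωRC = 1 + j·8.419e+04·19.6·4.16e-08 = 1 + j0.06865.
Step 4 — H = 0.9953 - j0.06833.
Step 5 — Magnitude: |H| = 0.9977 (-0.0 dB); phase: φ = -3.9°.

|H| = 0.9977 (-0.0 dB), φ = -3.9°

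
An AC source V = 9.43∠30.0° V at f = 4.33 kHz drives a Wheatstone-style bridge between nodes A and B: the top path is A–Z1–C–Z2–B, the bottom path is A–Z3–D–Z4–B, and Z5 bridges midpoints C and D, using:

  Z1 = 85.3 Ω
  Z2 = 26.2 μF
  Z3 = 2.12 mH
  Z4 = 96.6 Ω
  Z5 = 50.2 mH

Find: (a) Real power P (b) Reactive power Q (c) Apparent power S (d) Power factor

Step 1 — Angular frequency: ω = 2π·f = 2π·4330 = 2.721e+04 rad/s.
Step 2 — Component impedances:
  Z1: Z = R = 85.3 Ω
  Z2: Z = 1/(jωC) = -j/(ω·C) = 0 - j1.403 Ω
  Z3: Z = jωL = j·2.721e+04·0.00212 = 0 + j57.68 Ω
  Z4: Z = R = 96.6 Ω
  Z5: Z = jωL = j·2.721e+04·0.0502 = 0 + j1366 Ω
Step 3 — Bridge requires nodal analysis (the Z5 bridge couples midpoints C and D, so the two paths cannot be reduced to a simple series/parallel combination). Setting node B to ground and injecting 1 A at node A, the 3-node admittance system at A, C, D solves to V_A = Z_AB = 49.89 + j12.21 Ω = 51.36∠13.8° Ω.
Step 4 — Source phasor: V = 9.43∠30.0° V = 8.167 + j4.715 V.
Step 5 — Current: I = V / Z = 0.1763 + j0.05136 A = 0.1836∠16.2° A.
Step 6 — Complex power: S = V·I* = 1.682 + j0.4117 VA.
Step 7 — Real power: P = Re(S) = 1.682 W.
Step 8 — Reactive power: Q = Im(S) = 0.4117 VAR.
Step 9 — Apparent power: |S| = 1.731 VA.
Step 10 — Power factor: PF = P/|S| = 0.9713 (lagging).

(a) P = 1.682 W  (b) Q = 0.4117 VAR  (c) S = 1.731 VA  (d) PF = 0.9713 (lagging)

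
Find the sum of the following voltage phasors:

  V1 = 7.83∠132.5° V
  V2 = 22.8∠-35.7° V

Step 1 — Convert each phasor to rectangular form:
  V1 = 7.83·(cos(132.5°) + j·sin(132.5°)) = -5.29 + j5.773 V
  V2 = 22.8·(cos(-35.7°) + j·sin(-35.7°)) = 18.52 - j13.3 V
Step 2 — Sum components: V_total = 13.23 - j7.532 V.
Step 3 — Convert to polar: |V_total| = 15.22 V, ∠V_total = -29.7°.

V_total = 15.22∠-29.7° V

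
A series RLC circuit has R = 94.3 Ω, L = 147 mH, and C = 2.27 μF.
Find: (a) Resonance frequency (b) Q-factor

Step 1 — Resonance condition Im(Z)=0 gives ω₀ = 1/√(LC).
Step 2 — ω₀ = 1/√(0.147·2.27e-06) = 1731 rad/s.
Step 3 — f₀ = ω₀/(2π) = 275.5 Hz.
Step 4 — Series Q: Q = ω₀L/R = 1731·0.147/94.3 = 2.699.

(a) f₀ = 275.5 Hz  (b) Q = 2.699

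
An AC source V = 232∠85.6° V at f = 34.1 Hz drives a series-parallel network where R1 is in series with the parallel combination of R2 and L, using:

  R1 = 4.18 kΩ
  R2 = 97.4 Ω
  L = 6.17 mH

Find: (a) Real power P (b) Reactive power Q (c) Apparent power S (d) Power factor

Step 1 — Angular frequency: ω = 2π·f = 2π·34.1 = 214.3 rad/s.
Step 2 — Component impedances:
  R1: Z = R = 4180 Ω
  R2: Z = R = 97.4 Ω
  L: Z = jωL = j·214.3·0.00617 = 0 + j1.322 Ω
Step 3 — Parallel branch: R2 || L = 1/(1/R2 + 1/L) = 0.01794 + j1.322 Ω.
Step 4 — Series with R1: Z_total = R1 + (R2 || L) = 4180 + j1.322 Ω = 4180∠0.0° Ω.
Step 5 — Source phasor: V = 232∠85.6° V = 17.8 + j231.3 V.
Step 6 — Current: I = V / Z = 0.004276 + j0.05534 A = 0.0555∠85.6° A.
Step 7 — Complex power: S = V·I* = 12.88 + j0.004072 VA.
Step 8 — Real power: P = Re(S) = 12.88 W.
Step 9 — Reactive power: Q = Im(S) = 0.004072 VAR.
Step 10 — Apparent power: |S| = 12.88 VA.
Step 11 — Power factor: PF = P/|S| = 1 (lagging).

(a) P = 12.88 W  (b) Q = 0.004072 VAR  (c) S = 12.88 VA  (d) PF = 1 (lagging)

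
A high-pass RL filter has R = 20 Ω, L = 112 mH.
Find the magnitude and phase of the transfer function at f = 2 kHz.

Step 1 — Angular frequency: ω = 2π·2000 = 1.257e+04 rad/s.
Step 2 — Transfer function: H(jω) = jωL/(R + jωL).
Step 3 — Numerator jωL = j·1407; denominator R + jωL = 20 + j1407.
Step 4 — H = 0.9998 + j0.01421.
Step 5 — Magnitude: |H| = 0.9999 (-0.0 dB); phase: φ = 0.8°.

|H| = 0.9999 (-0.0 dB), φ = 0.8°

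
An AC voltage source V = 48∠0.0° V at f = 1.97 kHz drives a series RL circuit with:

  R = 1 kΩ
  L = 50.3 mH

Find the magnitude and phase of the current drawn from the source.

Step 1 — Angular frequency: ω = 2π·f = 2π·1970 = 1.238e+04 rad/s.
Step 2 — Component impedances:
  R: Z = R = 1000 Ω
  L: Z = jωL = j·1.238e+04·0.0503 = 0 + j622.6 Ω
Step 3 — Series combination: Z_total = R + L = 1000 + j622.6 Ω = 1178∠31.9° Ω.
Step 4 — Source phasor: V = 48∠0.0° V = 48 V.
Step 5 — Ohm's law: I = V / Z_total = (48) / (1000 + j622.6) = 0.03459 - j0.02154 A.
Step 6 — Convert to polar: |I| = 0.04075 A, ∠I = -31.9°.

I = 0.04075∠-31.9° A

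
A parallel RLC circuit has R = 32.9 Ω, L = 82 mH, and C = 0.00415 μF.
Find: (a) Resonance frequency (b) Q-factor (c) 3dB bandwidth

Step 1 — Resonance: ω₀ = 1/√(LC) = 1/√(0.082·4.15e-09) = 5.421e+04 rad/s.
Step 2 — f₀ = ω₀/(2π) = 8628 Hz.
Step 3 — Parallel Q: Q = R/(ω₀L) = 32.9/(5.421e+04·0.082) = 0.007401.
Step 4 — Bandwidth: Δω = ω₀/Q = 7.324e+06 rad/s; BW = Δω/(2π) = 1.166e+06 Hz.

(a) f₀ = 8628 Hz  (b) Q = 0.007401  (c) BW = 1.166e+06 Hz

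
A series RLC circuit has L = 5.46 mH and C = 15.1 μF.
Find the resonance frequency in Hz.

Step 1 — Resonance condition Im(Z)=0 gives ω₀ = 1/√(LC).
Step 2 — ω₀ = 1/√(0.00546·1.51e-05) = 3483 rad/s.
Step 3 — f₀ = ω₀/(2π) = 554.3 Hz.

f₀ = 554.3 Hz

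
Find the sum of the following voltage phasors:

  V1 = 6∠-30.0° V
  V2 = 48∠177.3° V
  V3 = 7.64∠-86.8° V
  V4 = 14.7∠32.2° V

Step 1 — Convert each phasor to rectangular form:
  V1 = 6·(cos(-30.0°) + j·sin(-30.0°)) = 5.196 - j3 V
  V2 = 48·(cos(177.3°) + j·sin(177.3°)) = -47.95 + j2.261 V
  V3 = 7.64·(cos(-86.8°) + j·sin(-86.8°)) = 0.4265 - j7.628 V
  V4 = 14.7·(cos(32.2°) + j·sin(32.2°)) = 12.44 + j7.833 V
Step 2 — Sum components: V_total = -29.89 - j0.5337 V.
Step 3 — Convert to polar: |V_total| = 29.89 V, ∠V_total = -179.0°.

V_total = 29.89∠-179.0° V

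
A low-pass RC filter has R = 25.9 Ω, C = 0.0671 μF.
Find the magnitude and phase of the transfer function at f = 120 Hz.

Step 1 — Angular frequency: ω = 2π·120 = 754 rad/s.
Step 2 — Transfer function: H(jω) = 1/(1 + jωRC).
Step 3 — Denominator: 1 + jωRC = 1 + j·754·25.9·6.71e-08 = 1 + j0.00131.
Step 4 — H = 1 - j0.00131.
Step 5 — Magnitude: |H| = 1 (-0.0 dB); phase: φ = -0.1°.

|H| = 1 (-0.0 dB), φ = -0.1°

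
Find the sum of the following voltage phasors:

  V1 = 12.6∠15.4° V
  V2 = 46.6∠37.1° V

Step 1 — Convert each phasor to rectangular form:
  V1 = 12.6·(cos(15.4°) + j·sin(15.4°)) = 12.15 + j3.346 V
  V2 = 46.6·(cos(37.1°) + j·sin(37.1°)) = 37.17 + j28.11 V
Step 2 — Sum components: V_total = 49.32 + j31.46 V.
Step 3 — Convert to polar: |V_total| = 58.49 V, ∠V_total = 32.5°.

V_total = 58.49∠32.5° V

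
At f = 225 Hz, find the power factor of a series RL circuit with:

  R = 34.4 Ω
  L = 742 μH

Step 1 — Angular frequency: ω = 2π·f = 2π·225 = 1414 rad/s.
Step 2 — Component impedances:
  R: Z = R = 34.4 Ω
  L: Z = jωL = j·1414·0.000742 = 0 + j1.049 Ω
Step 3 — Series combination: Z_total = R + L = 34.4 + j1.049 Ω = 34.42∠1.7° Ω.
Step 4 — Power factor: PF = cos(φ) = Re(Z)/|Z| = 34.4/34.416 = 0.9995.
Step 5 — Type: Im(Z) = 1.049 ⇒ lagging (phase φ = 1.7°).

PF = 0.9995 (lagging, φ = 1.7°)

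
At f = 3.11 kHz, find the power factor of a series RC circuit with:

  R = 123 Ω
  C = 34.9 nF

Step 1 — Angular frequency: ω = 2π·f = 2π·3110 = 1.954e+04 rad/s.
Step 2 — Component impedances:
  R: Z = R = 123 Ω
  C: Z = 1/(jωC) = -j/(ω·C) = 0 - j1466 Ω
Step 3 — Series combination: Z_total = R + C = 123 - j1466 Ω = 1471∠-85.2° Ω.
Step 4 — Power factor: PF = cos(φ) = Re(Z)/|Z| = 123/1471.5 = 0.08359.
Step 5 — Type: Im(Z) = -1466 ⇒ leading (phase φ = -85.2°).

PF = 0.08359 (leading, φ = -85.2°)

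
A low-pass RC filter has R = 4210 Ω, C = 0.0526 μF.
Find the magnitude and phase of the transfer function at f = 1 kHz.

Step 1 — Angular frequency: ω = 2π·1000 = 6283 rad/s.
Step 2 — Transfer function: H(jω) = 1/(1 + jωRC).
Step 3 — Denominator: 1 + jωRC = 1 + j·6283·4210·5.26e-08 = 1 + j1.391.
Step 4 — H = 0.3406 - j0.4739.
Step 5 — Magnitude: |H| = 0.5836 (-4.7 dB); phase: φ = -54.3°.

|H| = 0.5836 (-4.7 dB), φ = -54.3°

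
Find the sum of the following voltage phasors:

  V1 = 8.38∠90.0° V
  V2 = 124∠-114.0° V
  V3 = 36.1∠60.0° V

Step 1 — Convert each phasor to rectangular form:
  V1 = 8.38·(cos(90.0°) + j·sin(90.0°)) = 0 + j8.38 V
  V2 = 124·(cos(-114.0°) + j·sin(-114.0°)) = -50.44 - j113.3 V
  V3 = 36.1·(cos(60.0°) + j·sin(60.0°)) = 18.05 + j31.26 V
Step 2 — Sum components: V_total = -32.39 - j73.64 V.
Step 3 — Convert to polar: |V_total| = 80.44 V, ∠V_total = -113.7°.

V_total = 80.44∠-113.7° V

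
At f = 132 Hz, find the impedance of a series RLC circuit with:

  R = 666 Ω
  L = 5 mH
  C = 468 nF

Step 1 — Angular frequency: ω = 2π·f = 2π·132 = 829.4 rad/s.
Step 2 — Component impedances:
  R: Z = R = 666 Ω
  L: Z = jωL = j·829.4·0.005 = 0 + j4.147 Ω
  C: Z = 1/(jωC) = -j/(ω·C) = 0 - j2576 Ω
Step 3 — Series combination: Z_total = R + L + C = 666 - j2572 Ω = 2657∠-75.5° Ω.

Z = 666 - j2572 Ω = 2657∠-75.5° Ω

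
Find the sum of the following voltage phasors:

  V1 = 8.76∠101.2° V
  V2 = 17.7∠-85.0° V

Step 1 — Convert each phasor to rectangular form:
  V1 = 8.76·(cos(101.2°) + j·sin(101.2°)) = -1.701 + j8.593 V
  V2 = 17.7·(cos(-85.0°) + j·sin(-85.0°)) = 1.543 - j17.63 V
Step 2 — Sum components: V_total = -0.1588 - j9.039 V.
Step 3 — Convert to polar: |V_total| = 9.041 V, ∠V_total = -91.0°.

V_total = 9.041∠-91.0° V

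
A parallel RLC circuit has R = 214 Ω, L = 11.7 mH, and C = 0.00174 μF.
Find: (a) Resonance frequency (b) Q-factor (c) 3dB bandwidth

Step 1 — Resonance: ω₀ = 1/√(LC) = 1/√(0.0117·1.74e-09) = 2.216e+05 rad/s.
Step 2 — f₀ = ω₀/(2π) = 3.527e+04 Hz.
Step 3 — Parallel Q: Q = R/(ω₀L) = 214/(2.216e+05·0.0117) = 0.08253.
Step 4 — Bandwidth: Δω = ω₀/Q = 2.686e+06 rad/s; BW = Δω/(2π) = 4.274e+05 Hz.

(a) f₀ = 3.527e+04 Hz  (b) Q = 0.08253  (c) BW = 4.274e+05 Hz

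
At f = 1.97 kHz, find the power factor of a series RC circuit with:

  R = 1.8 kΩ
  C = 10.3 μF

Step 1 — Angular frequency: ω = 2π·f = 2π·1970 = 1.238e+04 rad/s.
Step 2 — Component impedances:
  R: Z = R = 1800 Ω
  C: Z = 1/(jωC) = -j/(ω·C) = 0 - j7.844 Ω
Step 3 — Series combination: Z_total = R + C = 1800 - j7.844 Ω = 1800∠-0.2° Ω.
Step 4 — Power factor: PF = cos(φ) = Re(Z)/|Z| = 1800/1800 = 1.
Step 5 — Type: Im(Z) = -7.844 ⇒ leading (phase φ = -0.2°).

PF = 1 (leading, φ = -0.2°)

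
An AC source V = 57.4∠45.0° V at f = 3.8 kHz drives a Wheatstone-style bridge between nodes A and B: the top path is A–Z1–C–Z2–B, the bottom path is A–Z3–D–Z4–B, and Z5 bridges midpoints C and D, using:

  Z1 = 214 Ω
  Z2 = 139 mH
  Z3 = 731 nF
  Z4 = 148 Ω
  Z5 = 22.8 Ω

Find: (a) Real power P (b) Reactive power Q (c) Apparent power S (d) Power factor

Step 1 — Angular frequency: ω = 2π·f = 2π·3800 = 2.388e+04 rad/s.
Step 2 — Component impedances:
  Z1: Z = R = 214 Ω
  Z2: Z = jωL = j·2.388e+04·0.139 = 0 + j3319 Ω
  Z3: Z = 1/(jωC) = -j/(ω·C) = 0 - j57.3 Ω
  Z4: Z = R = 148 Ω
  Z5: Z = R = 22.8 Ω
Step 3 — Bridge requires nodal analysis (the Z5 bridge couples midpoints C and D, so the two paths cannot be reduced to a simple series/parallel combination). Setting node B to ground and injecting 1 A at node A, the 3-node admittance system at A, C, D solves to V_A = Z_AB = 161.2 - j47.41 Ω = 168.1∠-16.4° Ω.
Step 4 — Source phasor: V = 57.4∠45.0° V = 40.59 + j40.59 V.
Step 5 — Current: I = V / Z = 0.1636 + j0.2999 A = 0.3416∠61.4° A.
Step 6 — Complex power: S = V·I* = 18.81 - j5.532 VA.
Step 7 — Real power: P = Re(S) = 18.81 W.
Step 8 — Reactive power: Q = Im(S) = -5.532 VAR.
Step 9 — Apparent power: |S| = 19.61 VA.
Step 10 — Power factor: PF = P/|S| = 0.9594 (leading).

(a) P = 18.81 W  (b) Q = -5.532 VAR  (c) S = 19.61 VA  (d) PF = 0.9594 (leading)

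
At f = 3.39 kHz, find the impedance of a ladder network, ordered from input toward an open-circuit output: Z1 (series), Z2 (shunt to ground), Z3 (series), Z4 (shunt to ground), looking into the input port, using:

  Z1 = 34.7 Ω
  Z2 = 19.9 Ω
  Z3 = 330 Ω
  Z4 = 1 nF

Step 1 — Angular frequency: ω = 2π·f = 2π·3390 = 2.13e+04 rad/s.
Step 2 — Component impedances:
  Z1: Z = R = 34.7 Ω
  Z2: Z = R = 19.9 Ω
  Z3: Z = R = 330 Ω
  Z4: Z = 1/(jωC) = -j/(ω·C) = 0 - j4.695e+04 Ω
Step 3 — Ladder network (open output): work backward from the far end, alternating series and parallel combinations. Z_in = 54.6 - j0.008435 Ω = 54.6∠-0.0° Ω.

Z = 54.6 - j0.008435 Ω = 54.6∠-0.0° Ω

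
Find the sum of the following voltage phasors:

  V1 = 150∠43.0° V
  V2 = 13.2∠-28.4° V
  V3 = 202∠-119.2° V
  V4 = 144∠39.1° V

Step 1 — Convert each phasor to rectangular form:
  V1 = 150·(cos(43.0°) + j·sin(43.0°)) = 109.7 + j102.3 V
  V2 = 13.2·(cos(-28.4°) + j·sin(-28.4°)) = 11.61 - j6.278 V
  V3 = 202·(cos(-119.2°) + j·sin(-119.2°)) = -98.55 - j176.3 V
  V4 = 144·(cos(39.1°) + j·sin(39.1°)) = 111.8 + j90.82 V
Step 2 — Sum components: V_total = 134.5 + j10.51 V.
Step 3 — Convert to polar: |V_total| = 134.9 V, ∠V_total = 4.5°.

V_total = 134.9∠4.5° V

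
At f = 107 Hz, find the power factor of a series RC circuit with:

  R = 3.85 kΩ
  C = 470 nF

Step 1 — Angular frequency: ω = 2π·f = 2π·107 = 672.3 rad/s.
Step 2 — Component impedances:
  R: Z = R = 3850 Ω
  C: Z = 1/(jωC) = -j/(ω·C) = 0 - j3165 Ω
Step 3 — Series combination: Z_total = R + C = 3850 - j3165 Ω = 4984∠-39.4° Ω.
Step 4 — Power factor: PF = cos(φ) = Re(Z)/|Z| = 3850/4984 = 0.7725.
Step 5 — Type: Im(Z) = -3165 ⇒ leading (phase φ = -39.4°).

PF = 0.7725 (leading, φ = -39.4°)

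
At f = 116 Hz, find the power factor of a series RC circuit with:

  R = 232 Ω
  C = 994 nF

Step 1 — Angular frequency: ω = 2π·f = 2π·116 = 728.8 rad/s.
Step 2 — Component impedances:
  R: Z = R = 232 Ω
  C: Z = 1/(jωC) = -j/(ω·C) = 0 - j1380 Ω
Step 3 — Series combination: Z_total = R + C = 232 - j1380 Ω = 1400∠-80.5° Ω.
Step 4 — Power factor: PF = cos(φ) = Re(Z)/|Z| = 232/1399.67 = 0.1658.
Step 5 — Type: Im(Z) = -1380 ⇒ leading (phase φ = -80.5°).

PF = 0.1658 (leading, φ = -80.5°)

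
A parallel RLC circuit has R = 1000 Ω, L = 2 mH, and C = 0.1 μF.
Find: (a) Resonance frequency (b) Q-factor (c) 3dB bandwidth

Step 1 — Resonance: ω₀ = 1/√(LC) = 1/√(0.002·1e-07) = 7.071e+04 rad/s.
Step 2 — f₀ = ω₀/(2π) = 1.125e+04 Hz.
Step 3 — Parallel Q: Q = R/(ω₀L) = 1000/(7.071e+04·0.002) = 7.071.
Step 4 — Bandwidth: Δω = ω₀/Q = 1e+04 rad/s; BW = Δω/(2π) = 1592 Hz.

(a) f₀ = 1.125e+04 Hz  (b) Q = 7.071  (c) BW = 1592 Hz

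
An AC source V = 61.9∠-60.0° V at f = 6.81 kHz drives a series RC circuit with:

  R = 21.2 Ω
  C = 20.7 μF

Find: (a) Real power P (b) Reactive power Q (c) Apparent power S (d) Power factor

Step 1 — Angular frequency: ω = 2π·f = 2π·6810 = 4.279e+04 rad/s.
Step 2 — Component impedances:
  R: Z = R = 21.2 Ω
  C: Z = 1/(jωC) = -j/(ω·C) = 0 - j1.129 Ω
Step 3 — Series combination: Z_total = R + C = 21.2 - j1.129 Ω = 21.23∠-3.0° Ω.
Step 4 — Source phasor: V = 61.9∠-60.0° V = 30.95 - j53.61 V.
Step 5 — Current: I = V / Z = 1.59 - j2.444 A = 2.916∠-57.0° A.
Step 6 — Complex power: S = V·I* = 180.2 - j9.598 VA.
Step 7 — Real power: P = Re(S) = 180.2 W.
Step 8 — Reactive power: Q = Im(S) = -9.598 VAR.
Step 9 — Apparent power: |S| = 180.5 VA.
Step 10 — Power factor: PF = P/|S| = 0.9986 (leading).

(a) P = 180.2 W  (b) Q = -9.598 VAR  (c) S = 180.5 VA  (d) PF = 0.9986 (leading)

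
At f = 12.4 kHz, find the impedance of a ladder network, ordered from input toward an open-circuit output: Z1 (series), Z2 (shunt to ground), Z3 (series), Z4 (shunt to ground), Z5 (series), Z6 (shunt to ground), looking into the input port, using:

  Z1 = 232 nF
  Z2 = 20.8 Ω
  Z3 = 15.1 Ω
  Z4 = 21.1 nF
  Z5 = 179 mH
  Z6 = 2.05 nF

Step 1 — Angular frequency: ω = 2π·f = 2π·1.24e+04 = 7.791e+04 rad/s.
Step 2 — Component impedances:
  Z1: Z = 1/(jωC) = -j/(ω·C) = 0 - j55.32 Ω
  Z2: Z = R = 20.8 Ω
  Z3: Z = R = 15.1 Ω
  Z4: Z = 1/(jωC) = -j/(ω·C) = 0 - j608.3 Ω
  Z5: Z = jωL = j·7.791e+04·0.179 = 0 + j1.395e+04 Ω
  Z6: Z = 1/(jωC) = -j/(ω·C) = 0 - j6261 Ω
Step 3 — Ladder network (open output): work backward from the far end, alternating series and parallel combinations. Z_in = 20.76 - j55.98 Ω = 59.7∠-69.6° Ω.

Z = 20.76 - j55.98 Ω = 59.7∠-69.6° Ω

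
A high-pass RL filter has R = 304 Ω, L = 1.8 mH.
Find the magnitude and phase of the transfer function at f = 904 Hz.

Step 1 — Angular frequency: ω = 2π·904 = 5680 rad/s.
Step 2 — Transfer function: H(jω) = jωL/(R + jωL).
Step 3 — Numerator jωL = j·10.22; denominator R + jωL = 304 + j10.22.
Step 4 — H = 0.00113 + j0.03359.
Step 5 — Magnitude: |H| = 0.03361 (-29.5 dB); phase: φ = 88.1°.

|H| = 0.03361 (-29.5 dB), φ = 88.1°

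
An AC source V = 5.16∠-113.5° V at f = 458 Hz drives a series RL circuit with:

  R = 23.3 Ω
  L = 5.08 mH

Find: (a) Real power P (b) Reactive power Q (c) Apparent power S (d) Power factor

Step 1 — Angular frequency: ω = 2π·f = 2π·458 = 2878 rad/s.
Step 2 — Component impedances:
  R: Z = R = 23.3 Ω
  L: Z = jωL = j·2878·0.00508 = 0 + j14.62 Ω
Step 3 — Series combination: Z_total = R + L = 23.3 + j14.62 Ω = 27.51∠32.1° Ω.
Step 4 — Source phasor: V = 5.16∠-113.5° V = -2.058 - j4.732 V.
Step 5 — Current: I = V / Z = -0.1548 - j0.106 A = 0.1876∠-145.6° A.
Step 6 — Complex power: S = V·I* = 0.82 + j0.5145 VA.
Step 7 — Real power: P = Re(S) = 0.82 W.
Step 8 — Reactive power: Q = Im(S) = 0.5145 VAR.
Step 9 — Apparent power: |S| = 0.968 VA.
Step 10 — Power factor: PF = P/|S| = 0.8471 (lagging).

(a) P = 0.82 W  (b) Q = 0.5145 VAR  (c) S = 0.968 VA  (d) PF = 0.8471 (lagging)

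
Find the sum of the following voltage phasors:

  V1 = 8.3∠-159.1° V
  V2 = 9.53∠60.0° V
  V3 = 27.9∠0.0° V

Step 1 — Convert each phasor to rectangular form:
  V1 = 8.3·(cos(-159.1°) + j·sin(-159.1°)) = -7.754 - j2.961 V
  V2 = 9.53·(cos(60.0°) + j·sin(60.0°)) = 4.765 + j8.253 V
  V3 = 27.9·(cos(0.0°) + j·sin(0.0°)) = 27.9 V
Step 2 — Sum components: V_total = 24.91 + j5.292 V.
Step 3 — Convert to polar: |V_total| = 25.47 V, ∠V_total = 12.0°.

V_total = 25.47∠12.0° V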